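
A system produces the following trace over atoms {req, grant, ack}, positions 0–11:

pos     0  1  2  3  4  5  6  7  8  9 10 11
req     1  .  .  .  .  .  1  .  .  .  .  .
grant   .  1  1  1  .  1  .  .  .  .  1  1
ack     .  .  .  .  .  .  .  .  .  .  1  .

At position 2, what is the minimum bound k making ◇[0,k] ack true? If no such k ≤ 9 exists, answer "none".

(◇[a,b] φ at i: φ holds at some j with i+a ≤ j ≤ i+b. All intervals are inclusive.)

8

Scan j = 2,3,… for ack:
  j=2: fails
  j=3: fails
  j=4: fails
  j=5: fails
  j=6: fails
  j=7: fails
  j=8: fails
  j=9: fails
  j=10: holds
First hit at j=10, so smallest k = 10-2 = 8.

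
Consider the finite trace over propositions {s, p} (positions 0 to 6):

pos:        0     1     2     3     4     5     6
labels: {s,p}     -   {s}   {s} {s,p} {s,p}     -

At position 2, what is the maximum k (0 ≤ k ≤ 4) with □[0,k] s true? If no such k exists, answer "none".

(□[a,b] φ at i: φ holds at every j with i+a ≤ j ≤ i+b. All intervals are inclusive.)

3

s must hold from j=2 onward; find where it first fails.
  j=2: holds
  j=3: holds
  j=4: holds
  j=5: holds
  j=6: fails
Holds on [2,5], so largest k = 3.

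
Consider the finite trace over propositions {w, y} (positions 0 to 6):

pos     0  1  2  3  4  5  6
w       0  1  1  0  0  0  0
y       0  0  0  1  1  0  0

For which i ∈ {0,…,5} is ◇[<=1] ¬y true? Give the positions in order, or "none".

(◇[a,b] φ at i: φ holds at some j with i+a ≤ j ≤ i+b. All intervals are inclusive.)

Evaluate at each i in [0,5]:
  i=0: ✓ (witness j=0)
  i=1: ✓ (witness j=1)
  i=2: ✓ (witness j=2)
  i=3: ✗ (none in [3,4])
  i=4: ✓ (witness j=5)
  i=5: ✓ (witness j=5)

0, 1, 2, 4, 5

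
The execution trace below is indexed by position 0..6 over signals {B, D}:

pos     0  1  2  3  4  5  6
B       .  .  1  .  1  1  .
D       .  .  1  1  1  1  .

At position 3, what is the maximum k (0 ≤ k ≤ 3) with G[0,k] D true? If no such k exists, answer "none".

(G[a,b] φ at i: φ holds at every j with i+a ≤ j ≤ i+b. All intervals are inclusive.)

2

D must hold from j=3 onward; find where it first fails.
  j=3: holds
  j=4: holds
  j=5: holds
  j=6: fails
Holds on [3,5], so largest k = 2.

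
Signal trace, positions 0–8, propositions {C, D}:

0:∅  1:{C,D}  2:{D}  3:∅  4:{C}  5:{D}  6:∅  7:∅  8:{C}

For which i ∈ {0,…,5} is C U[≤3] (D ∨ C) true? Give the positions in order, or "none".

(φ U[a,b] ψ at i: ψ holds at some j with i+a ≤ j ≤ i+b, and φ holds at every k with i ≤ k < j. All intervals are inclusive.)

Evaluate at each i in [0,5]:
  i=0: ✗ (lhs fails at k=0 before rhs at j=1)
  i=1: ✓ (rhs at j=1)
  i=2: ✓ (rhs at j=2)
  i=3: ✗ (lhs fails at k=3 before rhs at j=4)
  i=4: ✓ (rhs at j=4)
  i=5: ✓ (rhs at j=5)

1, 2, 4, 5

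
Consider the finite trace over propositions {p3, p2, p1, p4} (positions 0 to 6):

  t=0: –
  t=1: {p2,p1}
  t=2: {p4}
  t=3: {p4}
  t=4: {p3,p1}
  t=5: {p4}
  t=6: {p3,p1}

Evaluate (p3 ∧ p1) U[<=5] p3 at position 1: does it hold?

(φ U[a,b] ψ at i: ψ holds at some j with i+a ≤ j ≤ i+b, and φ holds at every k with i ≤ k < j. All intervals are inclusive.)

Need some j in [1,6] with p3, and (p3 ∧ p1) at every k in [1,j-1].
  j=1: p3 false.
  j=2: p3 false.
  j=3: p3 false.
  j=4: p3 holds, but (p3 ∧ p1) fails at k=1 → not this j.
  j=5: p3 false.
  j=6: p3 holds, but (p3 ∧ p1) fails at k=1 → not this j.
No j in the window works → until fails.

False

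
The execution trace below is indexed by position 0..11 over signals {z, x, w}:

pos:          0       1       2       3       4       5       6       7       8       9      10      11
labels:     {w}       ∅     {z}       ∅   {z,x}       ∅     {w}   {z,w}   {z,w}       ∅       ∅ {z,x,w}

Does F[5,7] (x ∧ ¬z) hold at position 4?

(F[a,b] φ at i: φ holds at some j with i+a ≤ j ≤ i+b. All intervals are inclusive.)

Does not hold

Check (x ∧ ¬z) at each j in [9,11]:
  j=9: false
  j=10: false
  j=11: false
No position in the window satisfies it → formula fails.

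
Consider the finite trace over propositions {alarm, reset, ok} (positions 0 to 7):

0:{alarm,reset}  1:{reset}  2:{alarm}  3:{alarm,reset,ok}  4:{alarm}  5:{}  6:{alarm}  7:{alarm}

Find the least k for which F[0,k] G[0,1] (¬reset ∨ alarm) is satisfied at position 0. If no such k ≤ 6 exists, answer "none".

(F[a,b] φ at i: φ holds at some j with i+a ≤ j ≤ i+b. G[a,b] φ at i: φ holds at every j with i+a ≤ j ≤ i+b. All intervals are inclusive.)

2

Scan j = 0,1,… for G[0,1] (¬reset ∨ alarm):
  j=0: fails
  j=1: fails
  j=2: holds
First hit at j=2, so smallest k = 2-0 = 2.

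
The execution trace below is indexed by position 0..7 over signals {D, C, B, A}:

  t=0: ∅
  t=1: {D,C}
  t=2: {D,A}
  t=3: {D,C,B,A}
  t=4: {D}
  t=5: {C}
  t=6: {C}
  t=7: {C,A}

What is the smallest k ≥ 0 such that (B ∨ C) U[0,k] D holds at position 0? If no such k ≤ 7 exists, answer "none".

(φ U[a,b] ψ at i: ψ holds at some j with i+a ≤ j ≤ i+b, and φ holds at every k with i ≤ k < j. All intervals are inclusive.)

Need earliest j ≥ 0 with D, and (B ∨ C) at every k in [0,j-1].
  j=0: rhs fails.
  j=1: rhs holds but lhs fails at k=0.
  j=2: rhs holds but lhs fails at k=0.
  j=3: rhs holds but lhs fails at k=0.
  j=4: rhs holds but lhs fails at k=0.
  j=5: rhs fails.
  j=6: rhs fails.
  j=7: rhs fails.
No witness within the range → none.

none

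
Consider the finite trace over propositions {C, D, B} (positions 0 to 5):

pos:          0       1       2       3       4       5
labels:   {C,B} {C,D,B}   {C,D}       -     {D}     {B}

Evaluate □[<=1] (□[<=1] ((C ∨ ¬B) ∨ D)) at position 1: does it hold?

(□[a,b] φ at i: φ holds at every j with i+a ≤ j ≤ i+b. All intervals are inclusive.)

Yes

Check □[<=1] ((C ∨ ¬B) ∨ D) at every j in [1,2]:
  j=1: holds on [1,2]
  j=2: holds on [2,3]
All positions satisfy it → formula holds.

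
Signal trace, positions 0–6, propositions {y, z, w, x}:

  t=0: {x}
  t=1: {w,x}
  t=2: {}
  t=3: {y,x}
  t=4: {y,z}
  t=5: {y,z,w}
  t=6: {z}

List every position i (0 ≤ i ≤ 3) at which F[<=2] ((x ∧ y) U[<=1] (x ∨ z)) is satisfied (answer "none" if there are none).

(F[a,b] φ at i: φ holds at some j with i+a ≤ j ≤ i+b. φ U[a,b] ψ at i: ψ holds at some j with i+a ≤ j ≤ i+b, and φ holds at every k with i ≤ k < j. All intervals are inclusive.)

Evaluate at each i in [0,3]:
  i=0: ✓ (witness j=0)
  i=1: ✓ (witness j=1)
  i=2: ✓ (witness j=3)
  i=3: ✓ (witness j=3)

0, 1, 2, 3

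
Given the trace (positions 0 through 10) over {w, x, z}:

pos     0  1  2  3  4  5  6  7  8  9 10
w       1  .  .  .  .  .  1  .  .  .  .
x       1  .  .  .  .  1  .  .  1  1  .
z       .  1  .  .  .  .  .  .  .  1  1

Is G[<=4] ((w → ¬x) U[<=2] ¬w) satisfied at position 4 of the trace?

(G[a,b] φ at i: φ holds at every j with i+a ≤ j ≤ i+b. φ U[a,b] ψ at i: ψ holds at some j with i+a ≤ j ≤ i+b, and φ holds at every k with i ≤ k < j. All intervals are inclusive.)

Check ((w → ¬x) U[<=2] ¬w) at every j in [4,8]:
  j=4: holds
  j=5: holds
  j=6: holds
  j=7: holds
  j=8: holds
All positions satisfy it → formula holds.

True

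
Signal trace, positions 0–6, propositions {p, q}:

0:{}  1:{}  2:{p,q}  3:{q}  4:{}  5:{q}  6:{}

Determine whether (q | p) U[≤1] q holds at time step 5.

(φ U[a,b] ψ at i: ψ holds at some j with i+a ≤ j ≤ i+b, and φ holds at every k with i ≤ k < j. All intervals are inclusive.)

Holds

Need some j in [5,6] with q, and (q | p) at every k in [5,j-1].
  j=5: q holds; no prefix to check → satisfied.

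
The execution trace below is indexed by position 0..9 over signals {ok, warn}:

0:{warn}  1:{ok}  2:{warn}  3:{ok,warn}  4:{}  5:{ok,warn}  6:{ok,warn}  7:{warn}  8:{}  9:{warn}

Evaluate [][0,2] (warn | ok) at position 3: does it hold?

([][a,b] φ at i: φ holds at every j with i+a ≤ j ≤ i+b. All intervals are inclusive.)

Does not hold

Check (warn | ok) at every j in [3,5]:
  j=3: true
  j=4: false
  j=5: true
Fails at j=4 → formula fails.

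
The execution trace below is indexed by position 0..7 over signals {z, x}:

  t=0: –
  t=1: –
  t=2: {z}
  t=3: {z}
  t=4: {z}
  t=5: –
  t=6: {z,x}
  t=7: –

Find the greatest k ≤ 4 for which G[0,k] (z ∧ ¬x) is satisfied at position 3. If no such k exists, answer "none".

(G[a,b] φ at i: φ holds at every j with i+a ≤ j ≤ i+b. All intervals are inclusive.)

1

(z ∧ ¬x) must hold from j=3 onward; find where it first fails.
  j=3: holds
  j=4: holds
  j=5: fails
Holds on [3,4], so largest k = 1.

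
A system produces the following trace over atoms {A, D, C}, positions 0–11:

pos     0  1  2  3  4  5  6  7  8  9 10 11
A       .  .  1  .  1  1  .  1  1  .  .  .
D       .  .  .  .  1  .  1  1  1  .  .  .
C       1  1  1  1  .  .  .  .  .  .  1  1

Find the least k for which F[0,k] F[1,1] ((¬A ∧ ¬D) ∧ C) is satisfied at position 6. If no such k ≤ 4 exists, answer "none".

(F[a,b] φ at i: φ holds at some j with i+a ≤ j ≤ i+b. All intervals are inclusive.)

3

Scan j = 6,7,… for F[1,1] ((¬A ∧ ¬D) ∧ C):
  j=6: fails
  j=7: fails
  j=8: fails
  j=9: holds
First hit at j=9, so smallest k = 9-6 = 3.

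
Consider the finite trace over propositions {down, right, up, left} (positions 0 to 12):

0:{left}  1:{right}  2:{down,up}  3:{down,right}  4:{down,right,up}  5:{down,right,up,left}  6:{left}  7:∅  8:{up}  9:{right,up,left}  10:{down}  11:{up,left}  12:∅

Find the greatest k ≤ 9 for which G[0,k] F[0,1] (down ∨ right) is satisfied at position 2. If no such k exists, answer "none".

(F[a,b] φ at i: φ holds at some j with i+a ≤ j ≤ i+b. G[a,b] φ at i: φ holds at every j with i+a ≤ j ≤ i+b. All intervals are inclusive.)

F[0,1] (down ∨ right) must hold from j=2 onward; find where it first fails.
  j=2: holds
  j=3: holds
  j=4: holds
  j=5: holds
  j=6: fails
Holds on [2,5], so largest k = 3.

3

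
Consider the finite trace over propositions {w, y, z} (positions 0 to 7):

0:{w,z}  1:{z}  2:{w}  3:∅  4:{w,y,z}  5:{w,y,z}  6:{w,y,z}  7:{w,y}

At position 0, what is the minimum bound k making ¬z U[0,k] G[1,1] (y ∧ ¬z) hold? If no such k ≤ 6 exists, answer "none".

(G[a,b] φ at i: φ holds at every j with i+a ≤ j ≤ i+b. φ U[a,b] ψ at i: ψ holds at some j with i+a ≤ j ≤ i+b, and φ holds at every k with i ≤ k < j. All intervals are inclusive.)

none

Need earliest j ≥ 0 with G[1,1] (y ∧ ¬z), and ¬z at every k in [0,j-1].
  j=0: rhs fails.
  j=1: rhs fails.
  j=2: rhs fails.
  j=3: rhs fails.
  j=4: rhs fails.
  j=5: rhs fails.
  j=6: rhs holds but lhs fails at k=0.
No witness within the range → none.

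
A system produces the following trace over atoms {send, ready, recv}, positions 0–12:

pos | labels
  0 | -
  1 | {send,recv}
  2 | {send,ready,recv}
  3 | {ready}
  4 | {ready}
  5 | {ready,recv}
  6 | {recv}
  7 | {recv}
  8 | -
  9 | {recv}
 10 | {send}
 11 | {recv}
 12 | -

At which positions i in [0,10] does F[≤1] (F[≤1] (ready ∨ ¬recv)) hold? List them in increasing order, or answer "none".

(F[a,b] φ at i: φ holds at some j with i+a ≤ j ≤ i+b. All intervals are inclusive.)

Evaluate at each i in [0,10]:
  i=0: ✓ (witness j=0)
  i=1: ✓ (witness j=1)
  i=2: ✓ (witness j=2)
  i=3: ✓ (witness j=3)
  i=4: ✓ (witness j=4)
  i=5: ✓ (witness j=5)
  i=6: ✓ (witness j=7)
  i=7: ✓ (witness j=7)
  i=8: ✓ (witness j=8)
  i=9: ✓ (witness j=9)
  i=10: ✓ (witness j=10)

0, 1, 2, 3, 4, 5, 6, 7, 8, 9, 10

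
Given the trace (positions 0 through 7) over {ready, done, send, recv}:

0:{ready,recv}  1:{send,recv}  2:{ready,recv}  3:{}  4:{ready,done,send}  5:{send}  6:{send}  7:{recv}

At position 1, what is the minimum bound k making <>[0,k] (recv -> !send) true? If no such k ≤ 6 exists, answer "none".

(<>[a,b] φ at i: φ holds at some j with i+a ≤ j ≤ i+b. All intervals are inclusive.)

1

Scan j = 1,2,… for (recv -> !send):
  j=1: fails
  j=2: holds
First hit at j=2, so smallest k = 2-1 = 1.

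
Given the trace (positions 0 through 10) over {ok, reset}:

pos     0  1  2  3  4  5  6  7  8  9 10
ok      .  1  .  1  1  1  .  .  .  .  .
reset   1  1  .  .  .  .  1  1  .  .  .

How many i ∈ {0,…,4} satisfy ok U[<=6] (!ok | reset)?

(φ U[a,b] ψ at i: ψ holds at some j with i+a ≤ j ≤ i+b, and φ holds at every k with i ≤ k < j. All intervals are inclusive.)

Evaluate at each i in [0,4]:
  i=0: ✓ (rhs at j=0)
  i=1: ✓ (rhs at j=1)
  i=2: ✓ (rhs at j=2)
  i=3: ✓ (rhs at j=6; lhs holds on [3,5])
  i=4: ✓ (rhs at j=6; lhs holds on [4,5])
Positions where it holds: {0, 1, 2, 3, 4} → 5.

5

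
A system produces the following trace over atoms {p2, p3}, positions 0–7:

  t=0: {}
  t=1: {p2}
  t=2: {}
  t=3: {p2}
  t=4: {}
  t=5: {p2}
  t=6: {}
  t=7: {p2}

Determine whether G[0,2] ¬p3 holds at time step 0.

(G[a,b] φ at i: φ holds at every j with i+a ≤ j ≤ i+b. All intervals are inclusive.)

Yes

Check ¬p3 at every j in [0,2]:
  j=0: true
  j=1: true
  j=2: true
All positions satisfy it → formula holds.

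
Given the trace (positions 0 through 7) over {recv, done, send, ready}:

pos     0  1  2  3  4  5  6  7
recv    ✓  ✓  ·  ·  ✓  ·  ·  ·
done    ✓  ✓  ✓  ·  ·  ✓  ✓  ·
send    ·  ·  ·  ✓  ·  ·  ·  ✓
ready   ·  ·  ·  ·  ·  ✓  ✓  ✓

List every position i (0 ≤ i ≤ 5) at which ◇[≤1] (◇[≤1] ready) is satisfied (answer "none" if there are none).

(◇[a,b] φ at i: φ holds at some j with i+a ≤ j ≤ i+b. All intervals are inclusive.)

Evaluate at each i in [0,5]:
  i=0: ✗ (none in [0,1])
  i=1: ✗ (none in [1,2])
  i=2: ✗ (none in [2,3])
  i=3: ✓ (witness j=4)
  i=4: ✓ (witness j=4)
  i=5: ✓ (witness j=5)

3, 4, 5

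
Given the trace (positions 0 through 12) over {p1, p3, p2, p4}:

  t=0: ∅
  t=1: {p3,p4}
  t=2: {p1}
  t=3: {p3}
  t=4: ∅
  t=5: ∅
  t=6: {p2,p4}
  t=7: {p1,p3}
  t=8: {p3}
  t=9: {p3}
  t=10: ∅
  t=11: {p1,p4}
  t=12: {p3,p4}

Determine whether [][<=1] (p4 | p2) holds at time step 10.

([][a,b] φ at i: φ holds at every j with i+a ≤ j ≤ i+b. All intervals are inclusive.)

No

Check (p4 | p2) at every j in [10,11]:
  j=10: false
  j=11: true
Fails at j=10 → formula fails.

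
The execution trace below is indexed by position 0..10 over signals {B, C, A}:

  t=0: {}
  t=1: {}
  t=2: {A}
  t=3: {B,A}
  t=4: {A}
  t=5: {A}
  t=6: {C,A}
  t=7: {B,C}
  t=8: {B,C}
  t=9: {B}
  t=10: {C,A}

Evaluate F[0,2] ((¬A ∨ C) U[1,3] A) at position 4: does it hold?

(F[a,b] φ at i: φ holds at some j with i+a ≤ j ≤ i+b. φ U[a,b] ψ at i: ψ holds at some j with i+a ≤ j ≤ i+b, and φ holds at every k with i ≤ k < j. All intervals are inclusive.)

False

Check ((¬A ∨ C) U[1,3] A) at each j in [4,6]:
  j=4: fails
  j=5: fails
  j=6: fails
No position in the window satisfies it → formula fails.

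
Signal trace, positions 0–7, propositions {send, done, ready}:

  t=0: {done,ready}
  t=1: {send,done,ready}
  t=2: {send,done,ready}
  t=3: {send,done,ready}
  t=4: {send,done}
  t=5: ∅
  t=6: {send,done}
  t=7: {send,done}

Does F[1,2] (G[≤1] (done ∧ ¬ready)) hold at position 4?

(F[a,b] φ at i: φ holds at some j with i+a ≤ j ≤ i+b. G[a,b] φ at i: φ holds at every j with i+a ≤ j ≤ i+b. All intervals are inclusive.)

Holds

Check G[≤1] (done ∧ ¬ready) at each j in [5,6]:
  j=5: fails at 5
  j=6: holds on [6,7]
Found at j=6 → formula holds.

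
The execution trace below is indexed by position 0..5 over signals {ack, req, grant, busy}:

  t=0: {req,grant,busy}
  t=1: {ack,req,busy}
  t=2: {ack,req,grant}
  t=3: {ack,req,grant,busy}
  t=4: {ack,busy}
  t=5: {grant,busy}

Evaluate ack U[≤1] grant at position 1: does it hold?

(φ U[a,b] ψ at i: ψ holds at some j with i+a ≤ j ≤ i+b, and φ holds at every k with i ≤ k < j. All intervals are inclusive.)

Holds

Need some j in [1,2] with grant, and ack at every k in [1,j-1].
  j=1: grant false.
  j=2: grant holds; ack holds at every k in [1,1] → satisfied.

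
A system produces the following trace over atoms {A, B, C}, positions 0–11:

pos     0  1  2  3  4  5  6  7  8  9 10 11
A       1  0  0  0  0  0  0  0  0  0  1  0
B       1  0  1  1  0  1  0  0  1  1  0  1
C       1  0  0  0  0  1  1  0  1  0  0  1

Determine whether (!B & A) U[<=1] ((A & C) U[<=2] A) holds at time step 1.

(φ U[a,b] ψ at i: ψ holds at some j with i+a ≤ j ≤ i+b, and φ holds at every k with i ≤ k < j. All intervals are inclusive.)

No

Need some j in [1,2] with ((A & C) U[<=2] A), and (!B & A) at every k in [1,j-1].
  j=1: ((A & C) U[<=2] A) — fails.
  j=2: ((A & C) U[<=2] A) — fails.
No j in the window works → until fails.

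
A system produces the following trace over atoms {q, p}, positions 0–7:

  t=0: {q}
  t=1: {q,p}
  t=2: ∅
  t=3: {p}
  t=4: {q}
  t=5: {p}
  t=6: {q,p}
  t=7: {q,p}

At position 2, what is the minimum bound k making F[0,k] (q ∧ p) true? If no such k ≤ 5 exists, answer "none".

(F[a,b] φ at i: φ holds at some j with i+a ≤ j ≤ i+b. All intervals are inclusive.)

Scan j = 2,3,… for (q ∧ p):
  j=2: fails
  j=3: fails
  j=4: fails
  j=5: fails
  j=6: holds
First hit at j=6, so smallest k = 6-2 = 4.

4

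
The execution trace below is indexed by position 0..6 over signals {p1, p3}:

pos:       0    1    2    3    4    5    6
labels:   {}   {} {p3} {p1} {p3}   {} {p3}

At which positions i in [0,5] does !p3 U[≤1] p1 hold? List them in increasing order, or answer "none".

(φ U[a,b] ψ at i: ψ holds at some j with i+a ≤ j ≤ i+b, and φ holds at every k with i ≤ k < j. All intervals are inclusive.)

Evaluate at each i in [0,5]:
  i=0: ✗ (no rhs in [0,1])
  i=1: ✗ (no rhs in [1,2])
  i=2: ✗ (lhs fails at k=2 before rhs at j=3)
  i=3: ✓ (rhs at j=3)
  i=4: ✗ (no rhs in [4,5])
  i=5: ✗ (no rhs in [5,6])

3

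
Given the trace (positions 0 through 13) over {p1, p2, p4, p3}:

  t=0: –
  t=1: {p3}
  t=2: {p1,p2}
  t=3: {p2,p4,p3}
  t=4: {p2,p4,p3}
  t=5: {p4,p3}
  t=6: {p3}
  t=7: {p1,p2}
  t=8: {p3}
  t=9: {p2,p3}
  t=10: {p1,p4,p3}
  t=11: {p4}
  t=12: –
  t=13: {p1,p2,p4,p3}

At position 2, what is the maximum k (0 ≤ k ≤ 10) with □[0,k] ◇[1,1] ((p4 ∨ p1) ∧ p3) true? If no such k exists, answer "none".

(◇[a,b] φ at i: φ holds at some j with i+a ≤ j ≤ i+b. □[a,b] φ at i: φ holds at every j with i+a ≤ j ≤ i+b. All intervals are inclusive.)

2

◇[1,1] ((p4 ∨ p1) ∧ p3) must hold from j=2 onward; find where it first fails.
  j=2: holds
  j=3: holds
  j=4: holds
  j=5: fails
Holds on [2,4], so largest k = 2.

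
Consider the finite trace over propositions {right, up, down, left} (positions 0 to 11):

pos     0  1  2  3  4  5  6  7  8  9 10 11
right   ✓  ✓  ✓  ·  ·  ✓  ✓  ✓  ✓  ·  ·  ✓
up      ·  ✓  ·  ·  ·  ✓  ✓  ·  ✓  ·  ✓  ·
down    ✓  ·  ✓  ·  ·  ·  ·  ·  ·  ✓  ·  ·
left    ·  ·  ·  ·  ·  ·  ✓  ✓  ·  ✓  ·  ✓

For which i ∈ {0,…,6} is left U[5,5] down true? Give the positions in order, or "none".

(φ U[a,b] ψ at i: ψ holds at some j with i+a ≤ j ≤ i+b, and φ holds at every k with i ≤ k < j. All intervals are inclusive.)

Evaluate at each i in [0,6]:
  i=0: ✗ (no rhs in [5,5])
  i=1: ✗ (no rhs in [6,6])
  i=2: ✗ (no rhs in [7,7])
  i=3: ✗ (no rhs in [8,8])
  i=4: ✗ (lhs fails at k=4 before rhs at j=9)
  i=5: ✗ (no rhs in [10,10])
  i=6: ✗ (no rhs in [11,11])

none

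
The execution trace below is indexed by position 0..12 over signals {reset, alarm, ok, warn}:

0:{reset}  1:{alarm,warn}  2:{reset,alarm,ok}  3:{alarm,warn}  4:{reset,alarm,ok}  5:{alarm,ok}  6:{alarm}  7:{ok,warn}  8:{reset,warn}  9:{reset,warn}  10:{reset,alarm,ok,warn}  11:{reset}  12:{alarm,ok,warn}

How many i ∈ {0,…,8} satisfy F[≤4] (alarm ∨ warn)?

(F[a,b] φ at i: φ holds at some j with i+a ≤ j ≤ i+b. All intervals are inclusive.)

9

Evaluate at each i in [0,8]:
  i=0: ✓ (witness j=1)
  i=1: ✓ (witness j=1)
  i=2: ✓ (witness j=2)
  i=3: ✓ (witness j=3)
  i=4: ✓ (witness j=4)
  i=5: ✓ (witness j=5)
  i=6: ✓ (witness j=6)
  i=7: ✓ (witness j=7)
  i=8: ✓ (witness j=8)
Positions where it holds: {0, 1, 2, 3, 4, 5, 6, 7, 8} → 9.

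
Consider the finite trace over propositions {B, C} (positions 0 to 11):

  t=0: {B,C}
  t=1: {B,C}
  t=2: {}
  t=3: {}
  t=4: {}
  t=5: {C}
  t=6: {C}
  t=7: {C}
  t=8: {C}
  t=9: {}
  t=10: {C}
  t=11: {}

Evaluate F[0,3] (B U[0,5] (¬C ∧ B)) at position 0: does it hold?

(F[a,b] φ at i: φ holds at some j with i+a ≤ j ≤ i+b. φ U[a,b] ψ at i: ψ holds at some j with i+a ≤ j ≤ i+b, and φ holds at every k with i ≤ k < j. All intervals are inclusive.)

Check (B U[0,5] (¬C ∧ B)) at each j in [0,3]:
  j=0: fails
  j=1: fails
  j=2: fails
  j=3: fails
No position in the window satisfies it → formula fails.

False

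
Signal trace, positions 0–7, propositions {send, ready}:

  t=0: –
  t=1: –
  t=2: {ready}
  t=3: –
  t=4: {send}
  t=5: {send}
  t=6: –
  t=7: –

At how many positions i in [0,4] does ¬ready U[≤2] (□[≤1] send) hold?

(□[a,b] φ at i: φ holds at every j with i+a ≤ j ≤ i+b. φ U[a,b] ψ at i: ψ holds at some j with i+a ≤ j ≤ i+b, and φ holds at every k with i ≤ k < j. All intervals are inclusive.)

Evaluate at each i in [0,4]:
  i=0: ✗ (no rhs in [0,2])
  i=1: ✗ (no rhs in [1,3])
  i=2: ✗ (lhs fails at k=2 before rhs at j=4)
  i=3: ✓ (rhs at j=4; lhs holds on [3,3])
  i=4: ✓ (rhs at j=4)
Positions where it holds: {3, 4} → 2.

2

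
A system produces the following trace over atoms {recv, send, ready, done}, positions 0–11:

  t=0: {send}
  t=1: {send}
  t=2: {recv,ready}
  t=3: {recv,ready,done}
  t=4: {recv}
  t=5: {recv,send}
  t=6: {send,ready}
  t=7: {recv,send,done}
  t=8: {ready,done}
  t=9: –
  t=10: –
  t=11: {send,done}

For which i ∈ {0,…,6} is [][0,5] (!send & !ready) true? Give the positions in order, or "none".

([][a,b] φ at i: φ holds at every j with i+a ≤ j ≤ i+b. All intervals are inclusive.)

none

Evaluate at each i in [0,6]:
  i=0: ✗ (fails at j=0)
  i=1: ✗ (fails at j=1)
  i=2: ✗ (fails at j=2)
  i=3: ✗ (fails at j=3)
  i=4: ✗ (fails at j=5)
  i=5: ✗ (fails at j=5)
  i=6: ✗ (fails at j=6)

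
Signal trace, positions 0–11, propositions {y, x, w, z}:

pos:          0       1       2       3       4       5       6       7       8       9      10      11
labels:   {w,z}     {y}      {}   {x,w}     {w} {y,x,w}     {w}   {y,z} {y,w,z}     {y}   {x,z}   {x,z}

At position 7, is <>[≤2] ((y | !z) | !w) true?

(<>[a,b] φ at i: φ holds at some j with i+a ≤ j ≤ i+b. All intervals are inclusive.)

Yes

Check ((y | !z) | !w) at each j in [7,9]:
  j=7: true
  j=8: true
  j=9: true
Found at j=7 → formula holds.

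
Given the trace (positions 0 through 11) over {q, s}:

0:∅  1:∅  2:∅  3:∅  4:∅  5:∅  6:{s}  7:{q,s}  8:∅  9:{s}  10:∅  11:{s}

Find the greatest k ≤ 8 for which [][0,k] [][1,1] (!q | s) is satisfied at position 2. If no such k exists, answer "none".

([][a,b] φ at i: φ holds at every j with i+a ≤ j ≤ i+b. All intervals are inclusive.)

[][1,1] (!q | s) must hold from j=2 onward; find where it first fails.
  j=2: holds
  j=3: holds
  j=4: holds
  j=5: holds
  j=6: holds
  j=7: holds
  j=8: holds
  j=9: holds
  j=10: holds
Holds through j=10; largest k = 8.

8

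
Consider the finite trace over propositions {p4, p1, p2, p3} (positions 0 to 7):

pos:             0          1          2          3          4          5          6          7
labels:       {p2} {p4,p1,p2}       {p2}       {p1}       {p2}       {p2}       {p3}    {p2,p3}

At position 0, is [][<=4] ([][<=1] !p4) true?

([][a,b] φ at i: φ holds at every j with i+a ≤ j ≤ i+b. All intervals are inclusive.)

Check [][<=1] !p4 at every j in [0,4]:
  j=0: fails at 1
  j=1: fails at 1
  j=2: holds on [2,3]
  j=3: holds on [3,4]
  j=4: holds on [4,5]
Fails at j=0 → formula fails.

No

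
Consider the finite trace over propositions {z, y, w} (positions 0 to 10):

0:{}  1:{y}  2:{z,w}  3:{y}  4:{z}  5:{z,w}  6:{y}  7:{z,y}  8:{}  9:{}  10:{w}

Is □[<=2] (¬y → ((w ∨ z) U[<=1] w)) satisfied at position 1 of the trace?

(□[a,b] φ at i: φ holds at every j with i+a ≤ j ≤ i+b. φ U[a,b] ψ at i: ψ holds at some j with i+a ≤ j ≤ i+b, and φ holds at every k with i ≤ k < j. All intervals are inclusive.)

Check (¬y → ((w ∨ z) U[<=1] w)) at every j in [1,3]:
  j=1: antecedent false → ✓
  j=2: antecedent true; consequent holds → ✓
  j=3: antecedent false → ✓
All positions satisfy it → formula holds.

Holds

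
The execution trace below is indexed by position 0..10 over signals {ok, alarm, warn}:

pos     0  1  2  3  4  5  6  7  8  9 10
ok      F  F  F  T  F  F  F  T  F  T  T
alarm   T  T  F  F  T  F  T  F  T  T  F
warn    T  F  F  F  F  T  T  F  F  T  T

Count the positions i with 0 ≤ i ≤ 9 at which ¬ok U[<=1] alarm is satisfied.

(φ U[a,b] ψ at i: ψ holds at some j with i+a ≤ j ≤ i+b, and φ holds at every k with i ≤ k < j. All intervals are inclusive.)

7

Evaluate at each i in [0,9]:
  i=0: ✓ (rhs at j=0)
  i=1: ✓ (rhs at j=1)
  i=2: ✗ (no rhs in [2,3])
  i=3: ✗ (lhs fails at k=3 before rhs at j=4)
  i=4: ✓ (rhs at j=4)
  i=5: ✓ (rhs at j=6; lhs holds on [5,5])
  i=6: ✓ (rhs at j=6)
  i=7: ✗ (lhs fails at k=7 before rhs at j=8)
  i=8: ✓ (rhs at j=8)
  i=9: ✓ (rhs at j=9)
Positions where it holds: {0, 1, 4, 5, 6, 8, 9} → 7.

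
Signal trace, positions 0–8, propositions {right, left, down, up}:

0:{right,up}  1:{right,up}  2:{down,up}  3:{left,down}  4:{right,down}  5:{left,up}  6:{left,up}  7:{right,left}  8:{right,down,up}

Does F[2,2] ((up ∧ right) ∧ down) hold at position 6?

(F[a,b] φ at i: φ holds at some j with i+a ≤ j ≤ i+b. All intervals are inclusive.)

Check ((up ∧ right) ∧ down) at each j in [8,8]:
  j=8: true
Found at j=8 → formula holds.

Holds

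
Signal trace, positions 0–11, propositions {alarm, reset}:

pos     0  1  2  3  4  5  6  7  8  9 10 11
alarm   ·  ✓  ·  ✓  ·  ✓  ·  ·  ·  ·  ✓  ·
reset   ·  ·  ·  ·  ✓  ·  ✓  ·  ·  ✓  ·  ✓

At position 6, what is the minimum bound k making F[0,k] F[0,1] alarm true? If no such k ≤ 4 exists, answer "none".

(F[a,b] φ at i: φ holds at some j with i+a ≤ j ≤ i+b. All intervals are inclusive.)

Scan j = 6,7,… for F[0,1] alarm:
  j=6: fails
  j=7: fails
  j=8: fails
  j=9: holds
First hit at j=9, so smallest k = 9-6 = 3.

3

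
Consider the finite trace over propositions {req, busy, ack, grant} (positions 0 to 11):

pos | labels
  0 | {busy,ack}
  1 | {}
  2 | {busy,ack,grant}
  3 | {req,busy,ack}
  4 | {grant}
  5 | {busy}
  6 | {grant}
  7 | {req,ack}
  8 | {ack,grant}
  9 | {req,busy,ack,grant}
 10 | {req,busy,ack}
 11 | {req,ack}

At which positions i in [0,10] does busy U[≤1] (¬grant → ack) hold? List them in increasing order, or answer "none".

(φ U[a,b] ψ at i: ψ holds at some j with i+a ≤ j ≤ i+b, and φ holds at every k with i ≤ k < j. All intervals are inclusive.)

Evaluate at each i in [0,10]:
  i=0: ✓ (rhs at j=0)
  i=1: ✗ (lhs fails at k=1 before rhs at j=2)
  i=2: ✓ (rhs at j=2)
  i=3: ✓ (rhs at j=3)
  i=4: ✓ (rhs at j=4)
  i=5: ✓ (rhs at j=6; lhs holds on [5,5])
  i=6: ✓ (rhs at j=6)
  i=7: ✓ (rhs at j=7)
  i=8: ✓ (rhs at j=8)
  i=9: ✓ (rhs at j=9)
  i=10: ✓ (rhs at j=10)

0, 2, 3, 4, 5, 6, 7, 8, 9, 10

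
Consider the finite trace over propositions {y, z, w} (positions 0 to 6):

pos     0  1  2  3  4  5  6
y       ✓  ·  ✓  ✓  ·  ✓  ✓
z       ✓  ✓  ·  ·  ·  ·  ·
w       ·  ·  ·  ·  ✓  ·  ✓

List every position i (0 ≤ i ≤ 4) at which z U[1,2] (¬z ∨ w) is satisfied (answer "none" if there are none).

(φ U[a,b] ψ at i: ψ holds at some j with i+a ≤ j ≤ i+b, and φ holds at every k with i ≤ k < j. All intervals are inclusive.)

0, 1

Evaluate at each i in [0,4]:
  i=0: ✓ (rhs at j=2; lhs holds on [0,1])
  i=1: ✓ (rhs at j=2; lhs holds on [1,1])
  i=2: ✗ (lhs fails at k=2 before rhs at j=3)
  i=3: ✗ (lhs fails at k=3 before rhs at j=4)
  i=4: ✗ (lhs fails at k=4 before rhs at j=5)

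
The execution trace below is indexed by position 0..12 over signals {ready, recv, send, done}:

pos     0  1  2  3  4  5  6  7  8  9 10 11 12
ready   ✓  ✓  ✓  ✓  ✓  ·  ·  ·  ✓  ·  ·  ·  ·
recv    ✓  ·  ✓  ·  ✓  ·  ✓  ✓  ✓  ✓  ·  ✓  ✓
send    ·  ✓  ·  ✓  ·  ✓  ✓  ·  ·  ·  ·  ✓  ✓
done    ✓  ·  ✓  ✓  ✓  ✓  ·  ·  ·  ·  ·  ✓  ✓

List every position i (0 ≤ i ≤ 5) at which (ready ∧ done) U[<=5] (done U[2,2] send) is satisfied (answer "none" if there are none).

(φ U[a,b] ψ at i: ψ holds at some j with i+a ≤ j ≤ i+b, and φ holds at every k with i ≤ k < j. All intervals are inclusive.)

2, 3, 4

Evaluate at each i in [0,5]:
  i=0: ✗ (lhs fails at k=1 before rhs at j=3)
  i=1: ✗ (lhs fails at k=1 before rhs at j=3)
  i=2: ✓ (rhs at j=3; lhs holds on [2,2])
  i=3: ✓ (rhs at j=3)
  i=4: ✓ (rhs at j=4)
  i=5: ✗ (no rhs in [5,10])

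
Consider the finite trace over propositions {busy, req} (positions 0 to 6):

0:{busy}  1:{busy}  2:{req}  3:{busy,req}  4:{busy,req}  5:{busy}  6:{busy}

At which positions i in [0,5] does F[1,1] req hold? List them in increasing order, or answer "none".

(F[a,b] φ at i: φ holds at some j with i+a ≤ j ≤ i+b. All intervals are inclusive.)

Evaluate at each i in [0,5]:
  i=0: ✗ (none in [1,1])
  i=1: ✓ (witness j=2)
  i=2: ✓ (witness j=3)
  i=3: ✓ (witness j=4)
  i=4: ✗ (none in [5,5])
  i=5: ✗ (none in [6,6])

1, 2, 3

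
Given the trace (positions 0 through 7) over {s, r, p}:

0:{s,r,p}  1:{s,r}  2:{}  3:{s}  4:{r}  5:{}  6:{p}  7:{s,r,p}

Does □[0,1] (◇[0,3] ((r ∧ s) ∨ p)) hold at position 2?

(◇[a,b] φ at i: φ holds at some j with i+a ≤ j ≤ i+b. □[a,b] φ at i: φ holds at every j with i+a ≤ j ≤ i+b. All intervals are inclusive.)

False

Check ◇[0,3] ((r ∧ s) ∨ p) at every j in [2,3]:
  j=2: fails (none in [2,5])
  j=3: holds (witness at 6)
Fails at j=2 → formula fails.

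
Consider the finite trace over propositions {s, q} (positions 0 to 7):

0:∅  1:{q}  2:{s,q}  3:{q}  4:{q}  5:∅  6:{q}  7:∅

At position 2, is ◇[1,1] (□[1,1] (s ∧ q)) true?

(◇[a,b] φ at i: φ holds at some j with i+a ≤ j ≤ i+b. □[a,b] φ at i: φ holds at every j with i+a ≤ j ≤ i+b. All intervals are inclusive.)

No

Check □[1,1] (s ∧ q) at each j in [3,3]:
  j=3: fails at 4
No position in the window satisfies it → formula fails.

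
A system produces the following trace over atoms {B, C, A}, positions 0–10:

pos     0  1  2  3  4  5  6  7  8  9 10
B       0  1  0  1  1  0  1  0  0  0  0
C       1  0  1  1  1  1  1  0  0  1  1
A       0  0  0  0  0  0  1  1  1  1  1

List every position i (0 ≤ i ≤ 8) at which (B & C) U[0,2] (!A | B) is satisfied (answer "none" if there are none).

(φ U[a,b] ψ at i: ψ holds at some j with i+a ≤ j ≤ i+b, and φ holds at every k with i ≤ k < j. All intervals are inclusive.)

Evaluate at each i in [0,8]:
  i=0: ✓ (rhs at j=0)
  i=1: ✓ (rhs at j=1)
  i=2: ✓ (rhs at j=2)
  i=3: ✓ (rhs at j=3)
  i=4: ✓ (rhs at j=4)
  i=5: ✓ (rhs at j=5)
  i=6: ✓ (rhs at j=6)
  i=7: ✗ (no rhs in [7,9])
  i=8: ✗ (no rhs in [8,10])

0, 1, 2, 3, 4, 5, 6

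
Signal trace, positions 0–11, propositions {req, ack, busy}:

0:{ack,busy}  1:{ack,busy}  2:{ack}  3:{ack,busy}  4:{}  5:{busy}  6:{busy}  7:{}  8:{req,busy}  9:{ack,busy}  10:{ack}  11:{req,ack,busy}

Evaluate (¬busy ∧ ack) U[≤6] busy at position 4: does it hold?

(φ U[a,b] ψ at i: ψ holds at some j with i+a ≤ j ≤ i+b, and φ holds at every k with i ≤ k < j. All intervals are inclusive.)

Does not hold

Need some j in [4,10] with busy, and (¬busy ∧ ack) at every k in [4,j-1].
  j=4: busy false.
  j=5: busy holds, but (¬busy ∧ ack) fails at k=4 → not this j.
  j=6: busy holds, but (¬busy ∧ ack) fails at k=4 → not this j.
  j=7: busy false.
  j=8: busy holds, but (¬busy ∧ ack) fails at k=4 → not this j.
  j=9: busy holds, but (¬busy ∧ ack) fails at k=4 → not this j.
  j=10: busy false.
No j in the window works → until fails.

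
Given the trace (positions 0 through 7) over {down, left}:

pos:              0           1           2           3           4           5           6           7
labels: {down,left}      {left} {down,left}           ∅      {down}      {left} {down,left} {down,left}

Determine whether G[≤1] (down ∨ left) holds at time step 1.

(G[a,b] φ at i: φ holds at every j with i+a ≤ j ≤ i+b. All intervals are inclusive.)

Yes

Check (down ∨ left) at every j in [1,2]:
  j=1: true
  j=2: true
All positions satisfy it → formula holds.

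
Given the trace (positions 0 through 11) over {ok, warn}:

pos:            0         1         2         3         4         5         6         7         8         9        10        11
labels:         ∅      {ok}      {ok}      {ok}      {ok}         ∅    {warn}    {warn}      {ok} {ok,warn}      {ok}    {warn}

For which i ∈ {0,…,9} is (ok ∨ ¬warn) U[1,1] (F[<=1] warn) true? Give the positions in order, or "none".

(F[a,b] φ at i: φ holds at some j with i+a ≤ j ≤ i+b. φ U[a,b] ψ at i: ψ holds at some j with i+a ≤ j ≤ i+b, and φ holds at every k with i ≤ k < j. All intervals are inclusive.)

4, 5, 8, 9

Evaluate at each i in [0,9]:
  i=0: ✗ (no rhs in [1,1])
  i=1: ✗ (no rhs in [2,2])
  i=2: ✗ (no rhs in [3,3])
  i=3: ✗ (no rhs in [4,4])
  i=4: ✓ (rhs at j=5; lhs holds on [4,4])
  i=5: ✓ (rhs at j=6; lhs holds on [5,5])
  i=6: ✗ (lhs fails at k=6 before rhs at j=7)
  i=7: ✗ (lhs fails at k=7 before rhs at j=8)
  i=8: ✓ (rhs at j=9; lhs holds on [8,8])
  i=9: ✓ (rhs at j=10; lhs holds on [9,9])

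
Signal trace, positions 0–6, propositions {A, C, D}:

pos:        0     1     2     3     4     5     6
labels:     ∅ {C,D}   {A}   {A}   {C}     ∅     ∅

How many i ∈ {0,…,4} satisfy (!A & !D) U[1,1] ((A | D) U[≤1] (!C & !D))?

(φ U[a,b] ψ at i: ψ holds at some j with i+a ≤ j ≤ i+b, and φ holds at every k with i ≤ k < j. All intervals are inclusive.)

Evaluate at each i in [0,4]:
  i=0: ✓ (rhs at j=1; lhs holds on [0,0])
  i=1: ✗ (lhs fails at k=1 before rhs at j=2)
  i=2: ✗ (lhs fails at k=2 before rhs at j=3)
  i=3: ✗ (no rhs in [4,4])
  i=4: ✓ (rhs at j=5; lhs holds on [4,4])
Positions where it holds: {0, 4} → 2.

2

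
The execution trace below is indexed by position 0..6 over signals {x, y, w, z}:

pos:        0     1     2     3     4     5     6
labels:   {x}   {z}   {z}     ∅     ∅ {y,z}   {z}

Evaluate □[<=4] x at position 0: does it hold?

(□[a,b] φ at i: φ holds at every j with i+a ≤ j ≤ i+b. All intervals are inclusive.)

Does not hold

Check x at every j in [0,4]:
  j=0: true
  j=1: false
  j=2: false
  j=3: false
  j=4: false
Fails at j=1 → formula fails.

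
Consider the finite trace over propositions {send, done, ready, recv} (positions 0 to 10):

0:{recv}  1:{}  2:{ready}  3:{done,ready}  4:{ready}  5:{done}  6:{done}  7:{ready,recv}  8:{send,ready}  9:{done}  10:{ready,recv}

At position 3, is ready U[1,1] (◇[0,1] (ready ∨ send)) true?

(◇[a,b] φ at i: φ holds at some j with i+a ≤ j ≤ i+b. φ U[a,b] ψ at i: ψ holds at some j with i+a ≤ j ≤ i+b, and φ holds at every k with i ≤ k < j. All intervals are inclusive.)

Need some j in [4,4] with ◇[0,1] (ready ∨ send), and ready at every k in [3,j-1].
  j=4: ◇[0,1] (ready ∨ send) holds; ready holds at every k in [3,3] → satisfied.

Yes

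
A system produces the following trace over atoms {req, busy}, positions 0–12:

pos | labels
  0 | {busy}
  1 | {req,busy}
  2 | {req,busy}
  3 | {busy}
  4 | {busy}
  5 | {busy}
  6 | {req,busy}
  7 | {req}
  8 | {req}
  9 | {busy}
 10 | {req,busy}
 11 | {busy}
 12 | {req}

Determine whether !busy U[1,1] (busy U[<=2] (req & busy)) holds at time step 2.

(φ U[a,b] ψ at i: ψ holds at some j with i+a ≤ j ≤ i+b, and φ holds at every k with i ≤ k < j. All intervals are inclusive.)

False

Need some j in [3,3] with (busy U[<=2] (req & busy)), and !busy at every k in [2,j-1].
  j=3: (busy U[<=2] (req & busy)) — fails.
No j in the window works → until fails.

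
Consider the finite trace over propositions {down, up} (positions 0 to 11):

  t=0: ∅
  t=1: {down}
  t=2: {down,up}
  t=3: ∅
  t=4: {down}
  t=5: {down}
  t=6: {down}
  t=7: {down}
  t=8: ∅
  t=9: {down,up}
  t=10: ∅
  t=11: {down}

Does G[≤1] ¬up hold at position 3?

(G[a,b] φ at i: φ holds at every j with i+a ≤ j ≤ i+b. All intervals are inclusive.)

Check ¬up at every j in [3,4]:
  j=3: true
  j=4: true
All positions satisfy it → formula holds.

Yes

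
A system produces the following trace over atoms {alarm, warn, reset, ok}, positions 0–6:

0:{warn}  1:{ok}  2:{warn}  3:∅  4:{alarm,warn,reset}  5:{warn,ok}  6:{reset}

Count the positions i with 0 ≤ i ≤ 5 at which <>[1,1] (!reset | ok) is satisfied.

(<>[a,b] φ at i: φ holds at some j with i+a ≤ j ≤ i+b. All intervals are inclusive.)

4

Evaluate at each i in [0,5]:
  i=0: ✓ (witness j=1)
  i=1: ✓ (witness j=2)
  i=2: ✓ (witness j=3)
  i=3: ✗ (none in [4,4])
  i=4: ✓ (witness j=5)
  i=5: ✗ (none in [6,6])
Positions where it holds: {0, 1, 2, 4} → 4.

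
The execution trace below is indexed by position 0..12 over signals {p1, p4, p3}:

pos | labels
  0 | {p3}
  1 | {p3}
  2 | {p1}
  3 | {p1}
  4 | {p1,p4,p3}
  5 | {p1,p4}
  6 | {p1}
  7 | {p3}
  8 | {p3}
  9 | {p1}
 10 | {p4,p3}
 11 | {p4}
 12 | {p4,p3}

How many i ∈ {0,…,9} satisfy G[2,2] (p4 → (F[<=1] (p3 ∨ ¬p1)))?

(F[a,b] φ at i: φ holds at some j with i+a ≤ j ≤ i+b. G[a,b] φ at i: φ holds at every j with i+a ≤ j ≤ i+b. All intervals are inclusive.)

Evaluate at each i in [0,9]:
  i=0: ✓ (all of [2,2])
  i=1: ✓ (all of [3,3])
  i=2: ✓ (all of [4,4])
  i=3: ✗ (fails at j=5)
  i=4: ✓ (all of [6,6])
  i=5: ✓ (all of [7,7])
  i=6: ✓ (all of [8,8])
  i=7: ✓ (all of [9,9])
  i=8: ✓ (all of [10,10])
  i=9: ✓ (all of [11,11])
Positions where it holds: {0, 1, 2, 4, 5, 6, 7, 8, 9} → 9.

9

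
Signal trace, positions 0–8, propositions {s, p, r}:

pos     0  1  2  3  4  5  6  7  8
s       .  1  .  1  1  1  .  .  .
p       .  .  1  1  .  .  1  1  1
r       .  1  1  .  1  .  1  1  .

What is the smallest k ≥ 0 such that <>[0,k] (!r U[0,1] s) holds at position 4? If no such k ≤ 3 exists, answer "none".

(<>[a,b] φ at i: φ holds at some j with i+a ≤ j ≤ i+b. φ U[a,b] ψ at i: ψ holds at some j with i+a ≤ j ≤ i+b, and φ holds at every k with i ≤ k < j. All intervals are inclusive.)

Scan j = 4,5,… for (!r U[0,1] s):
  j=4: holds
First hit at j=4, so smallest k = 4-4 = 0.

0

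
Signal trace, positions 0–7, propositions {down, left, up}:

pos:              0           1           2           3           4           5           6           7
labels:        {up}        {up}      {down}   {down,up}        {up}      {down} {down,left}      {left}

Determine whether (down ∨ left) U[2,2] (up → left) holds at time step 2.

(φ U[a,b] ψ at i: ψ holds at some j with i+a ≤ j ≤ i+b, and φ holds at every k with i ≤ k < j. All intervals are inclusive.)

False

Need some j in [4,4] with (up → left), and (down ∨ left) at every k in [2,j-1].
  j=4: (up → left) false.
No j in the window works → until fails.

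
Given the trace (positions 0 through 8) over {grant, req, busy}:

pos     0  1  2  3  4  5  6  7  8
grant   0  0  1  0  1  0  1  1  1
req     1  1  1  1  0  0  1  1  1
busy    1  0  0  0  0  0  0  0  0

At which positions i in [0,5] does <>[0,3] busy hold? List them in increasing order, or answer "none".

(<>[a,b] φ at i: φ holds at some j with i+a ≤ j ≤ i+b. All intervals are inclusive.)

0

Evaluate at each i in [0,5]:
  i=0: ✓ (witness j=0)
  i=1: ✗ (none in [1,4])
  i=2: ✗ (none in [2,5])
  i=3: ✗ (none in [3,6])
  i=4: ✗ (none in [4,7])
  i=5: ✗ (none in [5,8])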